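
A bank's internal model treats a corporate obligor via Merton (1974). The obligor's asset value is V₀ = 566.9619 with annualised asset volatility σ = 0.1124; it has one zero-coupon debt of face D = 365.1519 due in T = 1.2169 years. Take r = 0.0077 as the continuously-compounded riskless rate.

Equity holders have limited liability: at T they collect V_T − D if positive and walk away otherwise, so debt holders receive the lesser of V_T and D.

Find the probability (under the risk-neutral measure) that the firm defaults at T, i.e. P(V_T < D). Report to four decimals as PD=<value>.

d₁ = [ln(V₀/D) + (r + σ²/2)T] / (σ√T)
   = [ln(566.9619/365.1519) + (0.0077 + 0.5·0.1124²)·1.2169] / (0.1124·√1.2169)
   = [0.439979 + 0.017057] / 0.123992 = 3.686010
d₂ = d₁ − σ√T = 3.686010 − 0.123992 = 3.562018
risk-neutral PD = N(−d₂) = N(-3.562018) = 0.000184

PD=0.0002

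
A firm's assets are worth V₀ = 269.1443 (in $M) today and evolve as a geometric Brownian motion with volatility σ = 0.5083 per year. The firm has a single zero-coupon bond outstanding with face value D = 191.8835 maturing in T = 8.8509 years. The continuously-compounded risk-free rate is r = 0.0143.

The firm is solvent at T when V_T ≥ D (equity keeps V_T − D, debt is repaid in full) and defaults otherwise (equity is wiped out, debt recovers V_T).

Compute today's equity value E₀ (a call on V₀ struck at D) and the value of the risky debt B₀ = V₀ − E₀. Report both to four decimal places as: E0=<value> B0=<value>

d₁ = [ln(V₀/D) + (r + σ²/2)T] / (σ√T)
   = [ln(269.1443/191.8835) + (0.0143 + 0.5·0.5083²)·8.8509] / (0.5083·√8.8509)
   = [0.338359 + 1.269966] / 1.512216 = 1.063556
d₂ = d₁ − σ√T = 1.063556 − 1.512216 = -0.448660
N(d₁) = 0.856235,  N(d₂) = 0.326838,  e^(−rT) = 0.881114
E₀ = V₀·N(d₁) − D·e^(−rT)·N(d₂)
   = 269.1443·0.856235 − 191.8835·0.881114·0.326838 = 175.191778
B₀ = V₀ − E₀ = 269.1443 − 175.191778 = 93.952522

E0=175.1918 B0=93.9525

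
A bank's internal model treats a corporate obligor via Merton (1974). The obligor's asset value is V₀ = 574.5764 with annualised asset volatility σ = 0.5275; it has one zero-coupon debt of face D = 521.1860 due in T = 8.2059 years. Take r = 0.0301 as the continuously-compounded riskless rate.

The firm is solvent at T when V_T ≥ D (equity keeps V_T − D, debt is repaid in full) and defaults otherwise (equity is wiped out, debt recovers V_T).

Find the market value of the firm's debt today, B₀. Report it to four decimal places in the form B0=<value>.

B0=215.1599

d₁ = [ln(V₀/D) + (r + σ²/2)T] / (σ√T)
   = [ln(574.5764/521.1860) + (0.0301 + 0.5·0.5275²)·8.2059] / (0.5275·√8.2059)
   = [0.097526 + 1.388669] / 1.511073 = 0.983536
d₂ = d₁ − σ√T = 0.983536 − 1.511073 = -0.527537
N(d₁) = 0.837328,  N(d₂) = 0.298910,  e^(−rT) = 0.781143
E₀ = V₀·N(d₁) − D·e^(−rT)·N(d₂)
   = 574.5764·0.837328 − 521.1860·0.781143·0.298910 = 359.416496
B₀ = V₀ − E₀ = 574.5764 − 359.416496 = 215.159904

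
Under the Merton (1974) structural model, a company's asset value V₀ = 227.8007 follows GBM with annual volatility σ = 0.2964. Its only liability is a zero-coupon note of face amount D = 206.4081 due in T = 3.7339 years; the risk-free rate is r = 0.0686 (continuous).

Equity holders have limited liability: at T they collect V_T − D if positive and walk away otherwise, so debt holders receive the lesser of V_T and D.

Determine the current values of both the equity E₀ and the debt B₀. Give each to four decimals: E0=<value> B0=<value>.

d₁ = [ln(V₀/D) + (r + σ²/2)T] / (σ√T)
   = [ln(227.8007/206.4081) + (0.0686 + 0.5·0.2964²)·3.7339] / (0.2964·√3.7339)
   = [0.098616 + 0.420163] / 0.572743 = 0.905779
d₂ = d₁ − σ√T = 0.905779 − 0.572743 = 0.333037
N(d₁) = 0.817474,  N(d₂) = 0.630447,  e^(−rT) = 0.774029
E₀ = V₀·N(d₁) − D·e^(−rT)·N(d₂)
   = 227.8007·0.817474 − 206.4081·0.774029·0.630447 = 85.497178
B₀ = V₀ − E₀ = 227.8007 − 85.497178 = 142.303522

E0=85.4972 B0=142.3035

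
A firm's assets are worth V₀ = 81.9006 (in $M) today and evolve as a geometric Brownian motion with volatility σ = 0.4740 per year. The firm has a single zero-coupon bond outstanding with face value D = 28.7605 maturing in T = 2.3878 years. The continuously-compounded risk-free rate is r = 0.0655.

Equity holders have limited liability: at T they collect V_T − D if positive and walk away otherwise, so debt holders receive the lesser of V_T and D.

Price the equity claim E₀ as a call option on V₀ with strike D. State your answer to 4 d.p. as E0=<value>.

E0=57.9616

d₁ = [ln(V₀/D) + (r + σ²/2)T] / (σ√T)
   = [ln(81.9006/28.7605) + (0.0655 + 0.5·0.4740²)·2.3878] / (0.4740·√2.3878)
   = [1.046503 + 0.424642] / 0.732449 = 2.008529
d₂ = d₁ − σ√T = 2.008529 − 0.732449 = 1.276080
N(d₁) = 0.977706,  N(d₂) = 0.899036,  e^(−rT) = 0.855216
E₀ = V₀·N(d₁) − D·e^(−rT)·N(d₂)
   = 81.9006·0.977706 − 28.7605·0.855216·0.899036 = 57.961643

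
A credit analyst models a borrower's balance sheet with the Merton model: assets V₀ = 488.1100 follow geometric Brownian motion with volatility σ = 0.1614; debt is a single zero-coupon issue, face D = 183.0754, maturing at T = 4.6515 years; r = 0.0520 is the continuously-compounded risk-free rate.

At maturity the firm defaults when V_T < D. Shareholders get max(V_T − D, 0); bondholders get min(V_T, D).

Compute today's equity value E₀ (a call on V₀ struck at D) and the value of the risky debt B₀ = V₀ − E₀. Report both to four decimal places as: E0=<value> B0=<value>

d₁ = [ln(V₀/D) + (r + σ²/2)T] / (σ√T)
   = [ln(488.1100/183.0754) + (0.0520 + 0.5·0.1614²)·4.6515] / (0.1614·√4.6515)
   = [0.980643 + 0.302464] / 0.348097 = 3.686062
d₂ = d₁ − σ√T = 3.686062 − 0.348097 = 3.337965
N(d₁) = 0.999886,  N(d₂) = 0.999578,  e^(−rT) = 0.785152
E₀ = V₀·N(d₁) − D·e^(−rT)·N(d₂)
   = 488.1100·0.999886 − 183.0754·0.785152·0.999578 = 344.373062
B₀ = V₀ − E₀ = 488.1100 − 344.373062 = 143.736938

E0=344.3731 B0=143.7369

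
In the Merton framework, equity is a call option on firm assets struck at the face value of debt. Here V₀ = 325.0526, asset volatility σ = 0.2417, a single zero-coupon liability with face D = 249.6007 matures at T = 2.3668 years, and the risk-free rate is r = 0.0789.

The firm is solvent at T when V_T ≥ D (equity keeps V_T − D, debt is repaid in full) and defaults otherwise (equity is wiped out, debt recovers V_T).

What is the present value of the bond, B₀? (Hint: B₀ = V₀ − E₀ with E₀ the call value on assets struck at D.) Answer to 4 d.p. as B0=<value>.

B0=201.8698

d₁ = [ln(V₀/D) + (r + σ²/2)T] / (σ√T)
   = [ln(325.0526/249.6007) + (0.0789 + 0.5·0.2417²)·2.3668] / (0.2417·√2.3668)
   = [0.264125 + 0.255873] / 0.371841 = 1.398441
d₂ = d₁ − σ√T = 1.398441 − 0.371841 = 1.026600
N(d₁) = 0.919010,  N(d₂) = 0.847696,  e^(−rT) = 0.829659
E₀ = V₀·N(d₁) − D·e^(−rT)·N(d₂)
   = 325.0526·0.919010 − 249.6007·0.829659·0.847696 = 123.182750
B₀ = V₀ − E₀ = 325.0526 − 123.182750 = 201.869850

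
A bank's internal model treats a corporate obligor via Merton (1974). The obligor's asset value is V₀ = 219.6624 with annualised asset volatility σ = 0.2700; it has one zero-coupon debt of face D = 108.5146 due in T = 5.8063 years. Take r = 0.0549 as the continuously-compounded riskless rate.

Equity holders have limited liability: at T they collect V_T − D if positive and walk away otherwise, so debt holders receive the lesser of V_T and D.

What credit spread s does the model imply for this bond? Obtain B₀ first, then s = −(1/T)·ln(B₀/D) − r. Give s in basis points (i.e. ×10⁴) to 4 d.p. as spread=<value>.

spread=45.0277

d₁ = [ln(V₀/D) + (r + σ²/2)T] / (σ√T)
   = [ln(219.6624/108.5146) + (0.0549 + 0.5·0.2700²)·5.8063] / (0.2700·√5.8063)
   = [0.705207 + 0.530406] / 0.650599 = 1.899192
d₂ = d₁ − σ√T = 1.899192 − 0.650599 = 1.248593
N(d₁) = 0.971230,  N(d₂) = 0.894093,  e^(−rT) = 0.727046
E₀ = V₀·N(d₁) − D·e^(−rT)·N(d₂)
   = 219.6624·0.971230 − 108.5146·0.727046·0.894093 = 142.803260
B₀ = V₀ − E₀ = 219.6624 − 142.803260 = 76.859140
spread = −(1/T)·ln(B₀/D) − r = −(1/5.8063)·ln(76.859140/108.5146) − 0.0549 = 0.00450277
in basis points: 0.00450277 × 10⁴ = 45.0277 bp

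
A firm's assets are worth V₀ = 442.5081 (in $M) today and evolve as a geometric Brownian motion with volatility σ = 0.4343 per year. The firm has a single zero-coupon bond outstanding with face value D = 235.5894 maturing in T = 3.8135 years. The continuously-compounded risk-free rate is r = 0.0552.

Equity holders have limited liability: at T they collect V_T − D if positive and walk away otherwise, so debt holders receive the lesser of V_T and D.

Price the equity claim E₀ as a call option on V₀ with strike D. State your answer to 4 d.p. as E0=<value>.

d₁ = [ln(V₀/D) + (r + σ²/2)T] / (σ√T)
   = [ln(442.5081/235.5894) + (0.0552 + 0.5·0.4343²)·3.8135] / (0.4343·√3.8135)
   = [0.630368 + 0.570150] / 0.848109 = 1.415523
d₂ = d₁ − σ√T = 1.415523 − 0.848109 = 0.567414
N(d₁) = 0.921542,  N(d₂) = 0.714784,  e^(−rT) = 0.810175
E₀ = V₀·N(d₁) − D·e^(−rT)·N(d₂)
   = 442.5081·0.921542 − 235.5894·0.810175·0.714784 = 271.360243

E0=271.3602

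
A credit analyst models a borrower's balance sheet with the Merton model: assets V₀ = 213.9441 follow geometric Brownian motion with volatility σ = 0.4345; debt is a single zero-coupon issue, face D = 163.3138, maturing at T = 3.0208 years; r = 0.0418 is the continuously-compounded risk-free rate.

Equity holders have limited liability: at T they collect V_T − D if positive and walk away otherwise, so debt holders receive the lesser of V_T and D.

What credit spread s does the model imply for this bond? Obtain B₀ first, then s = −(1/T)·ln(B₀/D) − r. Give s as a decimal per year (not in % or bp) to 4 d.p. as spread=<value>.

spread=0.0612

d₁ = [ln(V₀/D) + (r + σ²/2)T] / (σ√T)
   = [ln(213.9441/163.3138) + (0.0418 + 0.5·0.4345²)·3.0208] / (0.4345·√3.0208)
   = [0.270041 + 0.411418] / 0.755180 = 0.902380
d₂ = d₁ − σ√T = 0.902380 − 0.755180 = 0.147199
N(d₁) = 0.816572,  N(d₂) = 0.558513,  e^(−rT) = 0.881377
E₀ = V₀·N(d₁) − D·e^(−rT)·N(d₂)
   = 213.9441·0.816572 − 163.3138·0.881377·0.558513 = 94.307939
B₀ = V₀ − E₀ = 213.9441 − 94.307939 = 119.636161
spread = −(1/T)·ln(B₀/D) − r = −(1/3.0208)·ln(119.636161/163.3138) − 0.0418 = 0.06122514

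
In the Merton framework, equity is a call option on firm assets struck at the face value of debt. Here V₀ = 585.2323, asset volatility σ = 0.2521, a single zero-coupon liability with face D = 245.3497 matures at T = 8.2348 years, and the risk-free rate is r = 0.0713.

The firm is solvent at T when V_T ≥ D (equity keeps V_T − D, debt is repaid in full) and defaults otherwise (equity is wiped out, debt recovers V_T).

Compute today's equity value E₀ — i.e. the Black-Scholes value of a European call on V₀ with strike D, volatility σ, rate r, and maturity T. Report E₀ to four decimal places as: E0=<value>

d₁ = [ln(V₀/D) + (r + σ²/2)T] / (σ√T)
   = [ln(585.2323/245.3497) + (0.0713 + 0.5·0.2521²)·8.2348] / (0.2521·√8.2348)
   = [0.869324 + 0.848820] / 0.723435 = 2.374982
d₂ = d₁ − σ√T = 2.374982 − 0.723435 = 1.651547
N(d₁) = 0.991225,  N(d₂) = 0.950687,  e^(−rT) = 0.555914
E₀ = V₀·N(d₁) − D·e^(−rT)·N(d₂)
   = 585.2323·0.991225 − 245.3497·0.555914·0.950687 = 450.429579

E0=450.4296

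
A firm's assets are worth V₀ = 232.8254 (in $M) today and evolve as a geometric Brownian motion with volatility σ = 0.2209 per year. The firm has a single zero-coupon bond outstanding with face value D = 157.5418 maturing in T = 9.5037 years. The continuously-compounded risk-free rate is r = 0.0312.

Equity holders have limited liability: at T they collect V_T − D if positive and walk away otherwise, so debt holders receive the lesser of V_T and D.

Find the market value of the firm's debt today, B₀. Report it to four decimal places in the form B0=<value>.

d₁ = [ln(V₀/D) + (r + σ²/2)T] / (σ√T)
   = [ln(232.8254/157.5418) + (0.0312 + 0.5·0.2209²)·9.5037] / (0.2209·√9.5037)
   = [0.390598 + 0.528391] / 0.680992 = 1.349485
d₂ = d₁ − σ√T = 1.349485 − 0.680992 = 0.668493
N(d₁) = 0.911409,  N(d₂) = 0.748090,  e^(−rT) = 0.743404
E₀ = V₀·N(d₁) − D·e^(−rT)·N(d₂)
   = 232.8254·0.911409 − 157.5418·0.743404·0.748090 = 124.584969
B₀ = V₀ − E₀ = 232.8254 − 124.584969 = 108.240431

B0=108.2404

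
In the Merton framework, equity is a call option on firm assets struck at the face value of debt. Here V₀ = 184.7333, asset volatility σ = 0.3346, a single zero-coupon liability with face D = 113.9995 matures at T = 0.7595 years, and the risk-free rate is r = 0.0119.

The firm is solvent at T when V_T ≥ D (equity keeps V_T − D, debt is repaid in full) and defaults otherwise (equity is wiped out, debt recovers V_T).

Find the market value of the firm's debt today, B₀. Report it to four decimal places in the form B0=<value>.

d₁ = [ln(V₀/D) + (r + σ²/2)T] / (σ√T)
   = [ln(184.7333/113.9995) + (0.0119 + 0.5·0.3346²)·0.7595] / (0.3346·√0.7595)
   = [0.482719 + 0.051554] / 0.291602 = 1.832202
d₂ = d₁ − σ√T = 1.832202 − 0.291602 = 1.540600
N(d₁) = 0.966539,  N(d₂) = 0.938293,  e^(−rT) = 0.991003
E₀ = V₀·N(d₁) − D·e^(−rT)·N(d₂)
   = 184.7333·0.966539 − 113.9995·0.991003·0.938293 = 72.549470
B₀ = V₀ − E₀ = 184.7333 − 72.549470 = 112.183830

B0=112.1838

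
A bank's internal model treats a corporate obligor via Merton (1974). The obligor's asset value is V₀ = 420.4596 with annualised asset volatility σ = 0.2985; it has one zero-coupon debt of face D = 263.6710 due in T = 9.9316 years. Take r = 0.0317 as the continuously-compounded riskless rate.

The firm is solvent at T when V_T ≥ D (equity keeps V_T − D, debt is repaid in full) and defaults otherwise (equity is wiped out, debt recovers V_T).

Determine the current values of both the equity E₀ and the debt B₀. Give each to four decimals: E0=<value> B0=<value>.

d₁ = [ln(V₀/D) + (r + σ²/2)T] / (σ√T)
   = [ln(420.4596/263.6710) + (0.0317 + 0.5·0.2985²)·9.9316] / (0.2985·√9.9316)
   = [0.466646 + 0.757296] / 0.940706 = 1.301089
d₂ = d₁ − σ√T = 1.301089 − 0.940706 = 0.360383
N(d₁) = 0.903386,  N(d₂) = 0.640719,  e^(−rT) = 0.729912
E₀ = V₀·N(d₁) − D·e^(−rT)·N(d₂)
   = 420.4596·0.903386 − 263.6710·0.729912·0.640719 = 256.526635
B₀ = V₀ − E₀ = 420.4596 − 256.526635 = 163.932965

E0=256.5266 B0=163.9330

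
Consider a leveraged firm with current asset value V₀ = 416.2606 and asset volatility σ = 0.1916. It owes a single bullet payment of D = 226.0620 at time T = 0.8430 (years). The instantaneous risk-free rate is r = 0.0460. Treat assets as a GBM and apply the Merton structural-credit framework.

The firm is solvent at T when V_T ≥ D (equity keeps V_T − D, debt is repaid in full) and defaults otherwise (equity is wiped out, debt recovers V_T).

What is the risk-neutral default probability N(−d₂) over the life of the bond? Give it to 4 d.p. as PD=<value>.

d₁ = [ln(V₀/D) + (r + σ²/2)T] / (σ√T)
   = [ln(416.2606/226.0620) + (0.0460 + 0.5·0.1916²)·0.8430] / (0.1916·√0.8430)
   = [0.610502 + 0.054252] / 0.175918 = 3.778779
d₂ = d₁ − σ√T = 3.778779 − 0.175918 = 3.602861
risk-neutral PD = N(−d₂) = N(-3.602861) = 0.000157

PD=0.0002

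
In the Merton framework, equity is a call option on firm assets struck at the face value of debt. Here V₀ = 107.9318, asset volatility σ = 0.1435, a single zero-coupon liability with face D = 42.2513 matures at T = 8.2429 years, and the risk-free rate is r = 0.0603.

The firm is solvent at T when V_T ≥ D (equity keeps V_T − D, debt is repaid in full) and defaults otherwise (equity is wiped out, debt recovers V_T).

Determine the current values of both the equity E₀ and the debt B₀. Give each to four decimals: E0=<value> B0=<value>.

E0=82.2306 B0=25.7012

d₁ = [ln(V₀/D) + (r + σ²/2)T] / (σ√T)
   = [ln(107.9318/42.2513) + (0.0603 + 0.5·0.1435²)·8.2429] / (0.1435·√8.2429)
   = [0.937864 + 0.581917] / 0.411995 = 3.688834
d₂ = d₁ − σ√T = 3.688834 − 0.411995 = 3.276839
N(d₁) = 0.999887,  N(d₂) = 0.999475,  e^(−rT) = 0.608324
E₀ = V₀·N(d₁) − D·e^(−rT)·N(d₂)
   = 107.9318·0.999887 − 42.2513·0.608324·0.999475 = 82.230633
B₀ = V₀ − E₀ = 107.9318 − 82.230633 = 25.701167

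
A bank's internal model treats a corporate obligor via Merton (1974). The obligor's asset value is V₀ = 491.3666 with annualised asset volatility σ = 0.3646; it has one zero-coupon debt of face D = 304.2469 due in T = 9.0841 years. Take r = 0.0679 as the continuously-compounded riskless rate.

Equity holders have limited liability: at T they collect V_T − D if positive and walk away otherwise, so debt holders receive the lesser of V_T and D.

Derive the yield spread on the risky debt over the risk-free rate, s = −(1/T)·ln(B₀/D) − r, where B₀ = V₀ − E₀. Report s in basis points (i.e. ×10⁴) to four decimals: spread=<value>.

d₁ = [ln(V₀/D) + (r + σ²/2)T] / (σ√T)
   = [ln(491.3666/304.2469) + (0.0679 + 0.5·0.3646²)·9.0841] / (0.3646·√9.0841)
   = [0.479351 + 1.220599] / 1.098899 = 1.546958
d₂ = d₁ − σ√T = 1.546958 − 1.098899 = 0.448060
N(d₁) = 0.939063,  N(d₂) = 0.672945,  e^(−rT) = 0.539663
E₀ = V₀·N(d₁) − D·e^(−rT)·N(d₂)
   = 491.3666·0.939063 − 304.2469·0.539663·0.672945 = 350.932997
B₀ = V₀ − E₀ = 491.3666 − 350.932997 = 140.433603
spread = −(1/T)·ln(B₀/D) − r = −(1/9.0841)·ln(140.433603/304.2469) − 0.0679 = 0.01720527
in basis points: 0.01720527 × 10⁴ = 172.0527 bp

spread=172.0527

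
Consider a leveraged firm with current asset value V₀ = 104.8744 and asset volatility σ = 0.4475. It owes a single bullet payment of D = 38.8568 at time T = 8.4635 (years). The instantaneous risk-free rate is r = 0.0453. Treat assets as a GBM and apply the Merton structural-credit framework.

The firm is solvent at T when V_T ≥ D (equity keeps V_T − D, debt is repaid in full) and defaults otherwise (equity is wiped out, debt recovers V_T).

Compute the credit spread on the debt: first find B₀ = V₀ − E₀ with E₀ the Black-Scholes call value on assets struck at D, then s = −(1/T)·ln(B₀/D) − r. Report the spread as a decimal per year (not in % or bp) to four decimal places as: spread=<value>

d₁ = [ln(V₀/D) + (r + σ²/2)T] / (σ√T)
   = [ln(104.8744/38.8568) + (0.0453 + 0.5·0.4475²)·8.4635] / (0.4475·√8.4635)
   = [0.992880 + 1.230831] / 1.301871 = 1.708088
d₂ = d₁ − σ√T = 1.708088 − 1.301871 = 0.406217
N(d₁) = 0.956190,  N(d₂) = 0.657708,  e^(−rT) = 0.681543
E₀ = V₀·N(d₁) − D·e^(−rT)·N(d₂)
   = 104.8744·0.956190 − 38.8568·0.681543·0.657708 = 82.862049
B₀ = V₀ − E₀ = 104.8744 − 82.862049 = 22.012351
spread = −(1/T)·ln(B₀/D) − r = −(1/8.4635)·ln(22.012351/38.8568) − 0.0453 = 0.02184473

spread=0.0218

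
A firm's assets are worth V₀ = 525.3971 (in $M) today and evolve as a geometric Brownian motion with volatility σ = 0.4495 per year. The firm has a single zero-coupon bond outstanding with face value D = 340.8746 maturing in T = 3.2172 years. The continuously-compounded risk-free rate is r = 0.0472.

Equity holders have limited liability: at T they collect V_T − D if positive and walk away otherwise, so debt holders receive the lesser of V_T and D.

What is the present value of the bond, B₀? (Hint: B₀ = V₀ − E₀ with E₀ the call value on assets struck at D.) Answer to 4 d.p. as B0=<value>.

d₁ = [ln(V₀/D) + (r + σ²/2)T] / (σ√T)
   = [ln(525.3971/340.8746) + (0.0472 + 0.5·0.4495²)·3.2172] / (0.4495·√3.2172)
   = [0.432640 + 0.476870] / 0.806248 = 1.128076
d₂ = d₁ − σ√T = 1.128076 − 0.806248 = 0.321828
N(d₁) = 0.870356,  N(d₂) = 0.626209,  e^(−rT) = 0.859116
E₀ = V₀·N(d₁) − D·e^(−rT)·N(d₂)
   = 525.3971·0.870356 − 340.8746·0.859116·0.626209 = 273.897000
B₀ = V₀ − E₀ = 525.3971 − 273.897000 = 251.500100

B0=251.5001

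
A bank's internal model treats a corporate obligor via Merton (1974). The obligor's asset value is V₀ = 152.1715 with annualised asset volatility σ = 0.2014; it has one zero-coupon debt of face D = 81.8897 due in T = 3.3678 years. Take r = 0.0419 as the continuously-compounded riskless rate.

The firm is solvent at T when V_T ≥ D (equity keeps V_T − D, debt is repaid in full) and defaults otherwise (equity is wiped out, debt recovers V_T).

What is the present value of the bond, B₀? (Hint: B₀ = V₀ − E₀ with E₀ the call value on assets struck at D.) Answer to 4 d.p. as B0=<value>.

d₁ = [ln(V₀/D) + (r + σ²/2)T] / (σ√T)
   = [ln(152.1715/81.8897) + (0.0419 + 0.5·0.2014²)·3.3678] / (0.2014·√3.3678)
   = [0.619635 + 0.209413] / 0.369601 = 2.243092
d₂ = d₁ − σ√T = 2.243092 − 0.369601 = 1.873491
N(d₁) = 0.987555,  N(d₂) = 0.969500,  e^(−rT) = 0.868393
E₀ = V₀·N(d₁) − D·e^(−rT)·N(d₂)
   = 152.1715·0.987555 − 81.8897·0.868393·0.969500 = 81.334160
B₀ = V₀ − E₀ = 152.1715 − 81.334160 = 70.837340

B0=70.8373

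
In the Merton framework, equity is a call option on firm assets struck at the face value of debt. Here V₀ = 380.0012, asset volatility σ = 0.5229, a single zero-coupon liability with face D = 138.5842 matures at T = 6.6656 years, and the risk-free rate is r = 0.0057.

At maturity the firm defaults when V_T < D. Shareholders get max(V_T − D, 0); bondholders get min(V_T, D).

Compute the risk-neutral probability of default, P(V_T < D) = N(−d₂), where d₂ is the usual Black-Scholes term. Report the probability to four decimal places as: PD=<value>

d₁ = [ln(V₀/D) + (r + σ²/2)T] / (σ√T)
   = [ln(380.0012/138.5842) + (0.0057 + 0.5·0.5229²)·6.6656] / (0.5229·√6.6656)
   = [1.008696 + 0.949263] / 1.350014 = 1.450325
d₂ = d₁ − σ√T = 1.450325 − 1.350014 = 0.100311
risk-neutral PD = N(−d₂) = N(-0.100311) = 0.460049

PD=0.4600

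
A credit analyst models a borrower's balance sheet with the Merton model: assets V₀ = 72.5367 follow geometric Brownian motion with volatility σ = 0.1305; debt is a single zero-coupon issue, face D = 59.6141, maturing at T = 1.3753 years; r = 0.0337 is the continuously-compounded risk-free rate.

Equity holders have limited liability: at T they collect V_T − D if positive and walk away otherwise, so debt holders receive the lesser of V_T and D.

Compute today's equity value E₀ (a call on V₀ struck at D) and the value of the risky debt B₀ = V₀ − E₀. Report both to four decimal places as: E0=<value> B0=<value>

d₁ = [ln(V₀/D) + (r + σ²/2)T] / (σ√T)
   = [ln(72.5367/59.6141) + (0.0337 + 0.5·0.1305²)·1.3753] / (0.1305·√1.3753)
   = [0.196201 + 0.058058] / 0.153042 = 1.661373
d₂ = d₁ − σ√T = 1.661373 − 0.153042 = 1.508331
N(d₁) = 0.951681,  N(d₂) = 0.934265,  e^(−rT) = 0.954710
E₀ = V₀·N(d₁) − D·e^(−rT)·N(d₂)
   = 72.5367·0.951681 − 59.6141·0.954710·0.934265 = 15.858845
B₀ = V₀ − E₀ = 72.5367 − 15.858845 = 56.677855

E0=15.8588 B0=56.6779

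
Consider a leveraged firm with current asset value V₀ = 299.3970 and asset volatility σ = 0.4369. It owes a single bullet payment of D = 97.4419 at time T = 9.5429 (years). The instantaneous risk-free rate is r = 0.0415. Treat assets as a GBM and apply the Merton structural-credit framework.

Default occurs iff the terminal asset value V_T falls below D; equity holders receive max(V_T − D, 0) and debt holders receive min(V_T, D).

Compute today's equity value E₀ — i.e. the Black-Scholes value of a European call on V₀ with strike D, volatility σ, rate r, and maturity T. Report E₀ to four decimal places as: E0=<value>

E0=244.4557

d₁ = [ln(V₀/D) + (r + σ²/2)T] / (σ√T)
   = [ln(299.3970/97.4419) + (0.0415 + 0.5·0.4369²)·9.5429] / (0.4369·√9.5429)
   = [1.122514 + 1.306812] / 1.349653 = 1.799963
d₂ = d₁ − σ√T = 1.799963 − 1.349653 = 0.450310
N(d₁) = 0.964067,  N(d₂) = 0.673757,  e^(−rT) = 0.672986
E₀ = V₀·N(d₁) − D·e^(−rT)·N(d₂)
   = 299.3970·0.964067 − 97.4419·0.672986·0.673757 = 244.455730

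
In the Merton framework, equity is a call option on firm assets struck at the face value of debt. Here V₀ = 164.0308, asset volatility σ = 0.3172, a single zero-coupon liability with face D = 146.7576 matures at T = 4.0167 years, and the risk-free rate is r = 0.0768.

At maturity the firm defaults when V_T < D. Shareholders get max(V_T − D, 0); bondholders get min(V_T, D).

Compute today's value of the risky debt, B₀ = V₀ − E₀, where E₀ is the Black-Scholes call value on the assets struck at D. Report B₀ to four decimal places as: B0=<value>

B0=95.2462

d₁ = [ln(V₀/D) + (r + σ²/2)T] / (σ√T)
   = [ln(164.0308/146.7576) + (0.0768 + 0.5·0.3172²)·4.0167] / (0.3172·√4.0167)
   = [0.111272 + 0.510554] / 0.635723 = 0.978141
d₂ = d₁ − σ√T = 0.978141 − 0.635723 = 0.342418
N(d₁) = 0.835998,  N(d₂) = 0.633982,  e^(−rT) = 0.734561
E₀ = V₀·N(d₁) − D·e^(−rT)·N(d₂)
   = 164.0308·0.835998 − 146.7576·0.734561·0.633982 = 68.784623
B₀ = V₀ − E₀ = 164.0308 − 68.784623 = 95.246177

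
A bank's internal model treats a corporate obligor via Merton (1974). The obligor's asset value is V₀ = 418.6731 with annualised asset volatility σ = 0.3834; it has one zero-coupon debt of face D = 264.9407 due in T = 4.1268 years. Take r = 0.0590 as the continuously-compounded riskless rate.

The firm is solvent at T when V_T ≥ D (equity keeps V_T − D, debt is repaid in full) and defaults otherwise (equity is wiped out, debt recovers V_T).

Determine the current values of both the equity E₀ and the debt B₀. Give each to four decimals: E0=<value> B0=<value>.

d₁ = [ln(V₀/D) + (r + σ²/2)T] / (σ√T)
   = [ln(418.6731/264.9407) + (0.0590 + 0.5·0.3834²)·4.1268] / (0.3834·√4.1268)
   = [0.457584 + 0.546792] / 0.778859 = 1.289548
d₂ = d₁ − σ√T = 1.289548 − 0.778859 = 0.510689
N(d₁) = 0.901396,  N(d₂) = 0.695216,  e^(−rT) = 0.783894
E₀ = V₀·N(d₁) − D·e^(−rT)·N(d₂)
   = 418.6731·0.901396 − 264.9407·0.783894·0.695216 = 233.004148
B₀ = V₀ − E₀ = 418.6731 − 233.004148 = 185.668952

E0=233.0041 B0=185.6690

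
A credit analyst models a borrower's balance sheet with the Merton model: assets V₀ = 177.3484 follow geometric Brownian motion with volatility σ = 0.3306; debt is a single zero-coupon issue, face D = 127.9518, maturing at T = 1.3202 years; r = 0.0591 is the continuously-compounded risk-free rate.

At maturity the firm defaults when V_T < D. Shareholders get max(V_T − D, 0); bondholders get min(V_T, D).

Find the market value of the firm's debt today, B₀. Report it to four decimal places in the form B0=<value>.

d₁ = [ln(V₀/D) + (r + σ²/2)T] / (σ√T)
   = [ln(177.3484/127.9518) + (0.0591 + 0.5·0.3306²)·1.3202] / (0.3306·√1.3202)
   = [0.326463 + 0.150170] / 0.379859 = 1.254762
d₂ = d₁ − σ√T = 1.254762 − 0.379859 = 0.874903
N(d₁) = 0.895217,  N(d₂) = 0.809187,  e^(−rT) = 0.924942
E₀ = V₀·N(d₁) − D·e^(−rT)·N(d₂)
   = 177.3484·0.895217 − 127.9518·0.924942·0.809187 = 62.999726
B₀ = V₀ − E₀ = 177.3484 − 62.999726 = 114.348674

B0=114.3487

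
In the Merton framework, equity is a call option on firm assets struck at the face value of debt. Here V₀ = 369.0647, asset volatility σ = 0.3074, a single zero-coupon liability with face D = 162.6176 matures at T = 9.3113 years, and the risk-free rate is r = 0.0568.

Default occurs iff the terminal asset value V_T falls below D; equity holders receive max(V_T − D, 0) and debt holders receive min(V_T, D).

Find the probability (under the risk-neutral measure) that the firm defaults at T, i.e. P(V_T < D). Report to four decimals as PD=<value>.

d₁ = [ln(V₀/D) + (r + σ²/2)T] / (σ√T)
   = [ln(369.0647/162.6176) + (0.0568 + 0.5·0.3074²)·9.3113] / (0.3074·√9.3113)
   = [0.819571 + 0.968816] / 0.938013 = 1.906569
d₂ = d₁ − σ√T = 1.906569 − 0.938013 = 0.968555
risk-neutral PD = N(−d₂) = N(-0.968555) = 0.166384

PD=0.1664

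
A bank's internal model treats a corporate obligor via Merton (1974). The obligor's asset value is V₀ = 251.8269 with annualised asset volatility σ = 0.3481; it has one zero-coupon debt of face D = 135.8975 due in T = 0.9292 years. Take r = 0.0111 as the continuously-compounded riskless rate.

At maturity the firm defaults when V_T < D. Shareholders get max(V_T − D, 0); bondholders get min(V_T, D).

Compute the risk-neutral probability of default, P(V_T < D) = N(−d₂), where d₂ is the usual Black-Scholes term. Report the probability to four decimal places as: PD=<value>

PD=0.0444

d₁ = [ln(V₀/D) + (r + σ²/2)T] / (σ√T)
   = [ln(251.8269/135.8975) + (0.0111 + 0.5·0.3481²)·0.9292] / (0.3481·√0.9292)
   = [0.616841 + 0.066611] / 0.335551 = 2.036806
d₂ = d₁ − σ√T = 2.036806 − 0.335551 = 1.701255
risk-neutral PD = N(−d₂) = N(-1.701255) = 0.044448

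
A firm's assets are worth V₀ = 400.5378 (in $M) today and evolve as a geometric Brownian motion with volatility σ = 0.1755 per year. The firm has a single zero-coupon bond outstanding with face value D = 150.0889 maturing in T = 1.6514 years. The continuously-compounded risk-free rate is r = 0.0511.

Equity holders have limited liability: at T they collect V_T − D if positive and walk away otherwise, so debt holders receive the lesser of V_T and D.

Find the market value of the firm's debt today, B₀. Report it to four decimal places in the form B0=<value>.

B0=137.9431

d₁ = [ln(V₀/D) + (r + σ²/2)T] / (σ√T)
   = [ln(400.5378/150.0889) + (0.0511 + 0.5·0.1755²)·1.6514] / (0.1755·√1.6514)
   = [0.981580 + 0.109818] / 0.225529 = 4.839273
d₂ = d₁ − σ√T = 4.839273 − 0.225529 = 4.613744
N(d₁) = 0.999999,  N(d₂) = 0.999998,  e^(−rT) = 0.919076
E₀ = V₀·N(d₁) − D·e^(−rT)·N(d₂)
   = 400.5378·0.999999 − 150.0889·0.919076·0.999998 = 262.594717
B₀ = V₀ − E₀ = 400.5378 − 262.594717 = 137.943083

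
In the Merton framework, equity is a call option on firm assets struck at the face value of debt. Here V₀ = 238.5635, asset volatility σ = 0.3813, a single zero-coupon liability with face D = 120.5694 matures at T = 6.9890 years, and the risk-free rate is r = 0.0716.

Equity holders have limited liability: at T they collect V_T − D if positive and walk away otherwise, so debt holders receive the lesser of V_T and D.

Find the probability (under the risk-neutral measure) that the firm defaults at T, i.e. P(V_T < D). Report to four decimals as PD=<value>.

PD=0.2516

d₁ = [ln(V₀/D) + (r + σ²/2)T] / (σ√T)
   = [ln(238.5635/120.5694) + (0.0716 + 0.5·0.3813²)·6.9890] / (0.3813·√6.9890)
   = [0.682410 + 1.008477] / 1.008032 = 1.677414
d₂ = d₁ − σ√T = 1.677414 − 1.008032 = 0.669382
risk-neutral PD = N(−d₂) = N(-0.669382) = 0.251626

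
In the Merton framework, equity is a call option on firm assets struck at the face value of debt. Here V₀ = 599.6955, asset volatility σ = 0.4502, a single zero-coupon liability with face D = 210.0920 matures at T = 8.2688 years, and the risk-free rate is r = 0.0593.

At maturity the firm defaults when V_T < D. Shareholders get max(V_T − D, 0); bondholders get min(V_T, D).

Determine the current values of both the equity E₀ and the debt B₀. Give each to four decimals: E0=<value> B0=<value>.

E0=488.9751 B0=110.7204

d₁ = [ln(V₀/D) + (r + σ²/2)T] / (σ√T)
   = [ln(599.6955/210.0920) + (0.0593 + 0.5·0.4502²)·8.2688] / (0.4502·√8.2688)
   = [1.048876 + 1.328300] / 1.294574 = 1.836262
d₂ = d₁ − σ√T = 1.836262 − 1.294574 = 0.541689
N(d₁) = 0.966841,  N(d₂) = 0.705984,  e^(−rT) = 0.612418
E₀ = V₀·N(d₁) − D·e^(−rT)·N(d₂)
   = 599.6955·0.966841 − 210.0920·0.612418·0.705984 = 488.975150
B₀ = V₀ − E₀ = 599.6955 − 488.975150 = 110.720350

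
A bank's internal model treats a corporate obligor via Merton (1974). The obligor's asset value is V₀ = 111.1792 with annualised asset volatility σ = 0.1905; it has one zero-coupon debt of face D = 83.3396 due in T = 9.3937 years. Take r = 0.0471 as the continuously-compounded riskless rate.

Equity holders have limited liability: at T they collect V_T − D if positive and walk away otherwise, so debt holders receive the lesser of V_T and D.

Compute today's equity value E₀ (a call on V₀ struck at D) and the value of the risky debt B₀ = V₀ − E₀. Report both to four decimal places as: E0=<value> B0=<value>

d₁ = [ln(V₀/D) + (r + σ²/2)T] / (σ√T)
   = [ln(111.1792/83.3396) + (0.0471 + 0.5·0.1905²)·9.3937] / (0.1905·√9.3937)
   = [0.288219 + 0.612893] / 0.583866 = 1.543355
d₂ = d₁ − σ√T = 1.543355 − 0.583866 = 0.959489
N(d₁) = 0.938628,  N(d₂) = 0.831344,  e^(−rT) = 0.642465
E₀ = V₀·N(d₁) − D·e^(−rT)·N(d₂)
   = 111.1792·0.938628 − 83.3396·0.642465·0.831344 = 59.843437
B₀ = V₀ − E₀ = 111.1792 − 59.843437 = 51.335763

E0=59.8434 B0=51.3358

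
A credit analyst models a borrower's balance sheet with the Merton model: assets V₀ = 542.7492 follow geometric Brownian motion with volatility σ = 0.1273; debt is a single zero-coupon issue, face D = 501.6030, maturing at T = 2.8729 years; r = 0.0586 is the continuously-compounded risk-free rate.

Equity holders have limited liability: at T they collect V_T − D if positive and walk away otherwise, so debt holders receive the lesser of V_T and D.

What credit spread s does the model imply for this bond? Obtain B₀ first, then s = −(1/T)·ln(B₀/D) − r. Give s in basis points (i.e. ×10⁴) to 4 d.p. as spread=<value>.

spread=53.4487

d₁ = [ln(V₀/D) + (r + σ²/2)T] / (σ√T)
   = [ln(542.7492/501.6030) + (0.0586 + 0.5·0.1273²)·2.8729] / (0.1273·√2.8729)
   = [0.078838 + 0.191630] / 0.215769 = 1.253510
d₂ = d₁ − σ√T = 1.253510 − 0.215769 = 1.037741
N(d₁) = 0.894990,  N(d₂) = 0.850305,  e^(−rT) = 0.845056
E₀ = V₀·N(d₁) − D·e^(−rT)·N(d₂)
   = 542.7492·0.894990 − 501.6030·0.845056·0.850305 = 125.325507
B₀ = V₀ − E₀ = 542.7492 − 125.325507 = 417.423693
spread = −(1/T)·ln(B₀/D) − r = −(1/2.8729)·ln(417.423693/501.6030) − 0.0586 = 0.00534487
in basis points: 0.00534487 × 10⁴ = 53.4487 bp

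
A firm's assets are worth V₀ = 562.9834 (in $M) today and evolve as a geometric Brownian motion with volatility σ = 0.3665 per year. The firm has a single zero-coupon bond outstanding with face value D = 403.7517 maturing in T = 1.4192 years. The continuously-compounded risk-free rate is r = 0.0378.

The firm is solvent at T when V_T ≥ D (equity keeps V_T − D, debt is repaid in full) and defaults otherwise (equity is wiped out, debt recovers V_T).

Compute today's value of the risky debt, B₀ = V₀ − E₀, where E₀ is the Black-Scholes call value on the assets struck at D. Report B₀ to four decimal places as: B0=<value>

d₁ = [ln(V₀/D) + (r + σ²/2)T] / (σ√T)
   = [ln(562.9834/403.7517) + (0.0378 + 0.5·0.3665²)·1.4192] / (0.3665·√1.4192)
   = [0.332450 + 0.148961] / 0.436612 = 1.102605
d₂ = d₁ − σ√T = 1.102605 − 0.436612 = 0.665993
N(d₁) = 0.864901,  N(d₂) = 0.747292,  e^(−rT) = 0.947768
E₀ = V₀·N(d₁) − D·e^(−rT)·N(d₂)
   = 562.9834·0.864901 − 403.7517·0.947768·0.747292 = 200.963741
B₀ = V₀ − E₀ = 562.9834 − 200.963741 = 362.019659

B0=362.0197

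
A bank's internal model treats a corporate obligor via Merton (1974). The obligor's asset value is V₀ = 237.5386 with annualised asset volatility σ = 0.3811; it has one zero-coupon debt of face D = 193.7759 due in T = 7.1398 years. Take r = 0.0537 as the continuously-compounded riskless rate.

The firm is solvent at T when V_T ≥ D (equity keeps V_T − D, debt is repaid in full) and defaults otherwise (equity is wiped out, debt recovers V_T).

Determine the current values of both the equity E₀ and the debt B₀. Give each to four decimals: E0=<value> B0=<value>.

E0=134.9867 B0=102.5519

d₁ = [ln(V₀/D) + (r + σ²/2)T] / (σ√T)
   = [ln(237.5386/193.7759) + (0.0537 + 0.5·0.3811²)·7.1398] / (0.3811·√7.1398)
   = [0.203628 + 0.901890] / 1.018315 = 1.085634
d₂ = d₁ − σ√T = 1.085634 − 1.018315 = 0.067320
N(d₁) = 0.861180,  N(d₂) = 0.526836,  e^(−rT) = 0.681535
E₀ = V₀·N(d₁) − D·e^(−rT)·N(d₂)
   = 237.5386·0.861180 − 193.7759·0.681535·0.526836 = 134.986686
B₀ = V₀ − E₀ = 237.5386 − 134.986686 = 102.551914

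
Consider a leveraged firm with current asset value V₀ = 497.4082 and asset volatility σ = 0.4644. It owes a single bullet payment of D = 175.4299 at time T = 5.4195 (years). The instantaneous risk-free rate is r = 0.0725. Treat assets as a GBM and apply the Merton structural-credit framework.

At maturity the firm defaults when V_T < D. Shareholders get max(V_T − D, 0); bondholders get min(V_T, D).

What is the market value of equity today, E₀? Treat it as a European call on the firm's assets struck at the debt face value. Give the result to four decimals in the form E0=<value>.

d₁ = [ln(V₀/D) + (r + σ²/2)T] / (σ√T)
   = [ln(497.4082/175.4299) + (0.0725 + 0.5·0.4644²)·5.4195] / (0.4644·√5.4195)
   = [1.042171 + 0.977318] / 1.081115 = 1.867970
d₂ = d₁ − σ√T = 1.867970 − 1.081115 = 0.786855
N(d₁) = 0.969117,  N(d₂) = 0.784317,  e^(−rT) = 0.675087
E₀ = V₀·N(d₁) − D·e^(−rT)·N(d₂)
   = 497.4082·0.969117 − 175.4299·0.675087·0.784317 = 389.159711

E0=389.1597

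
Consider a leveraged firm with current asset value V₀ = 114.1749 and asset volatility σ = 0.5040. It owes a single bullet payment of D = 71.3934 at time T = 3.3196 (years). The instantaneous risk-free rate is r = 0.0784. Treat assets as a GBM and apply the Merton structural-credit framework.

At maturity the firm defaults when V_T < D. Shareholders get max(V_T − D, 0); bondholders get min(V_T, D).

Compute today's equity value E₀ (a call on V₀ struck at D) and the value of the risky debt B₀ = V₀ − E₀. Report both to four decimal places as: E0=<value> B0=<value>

d₁ = [ln(V₀/D) + (r + σ²/2)T] / (σ√T)
   = [ln(114.1749/71.3934) + (0.0784 + 0.5·0.5040²)·3.3196] / (0.5040·√3.3196)
   = [0.469526 + 0.681872] / 0.918276 = 1.253869
d₂ = d₁ − σ√T = 1.253869 − 0.918276 = 0.335593
N(d₁) = 0.895055,  N(d₂) = 0.631411,  e^(−rT) = 0.770854
E₀ = V₀·N(d₁) − D·e^(−rT)·N(d₂)
   = 114.1749·0.895055 − 71.3934·0.770854·0.631411 = 67.443849
B₀ = V₀ − E₀ = 114.1749 − 67.443849 = 46.731051

E0=67.4438 B0=46.7311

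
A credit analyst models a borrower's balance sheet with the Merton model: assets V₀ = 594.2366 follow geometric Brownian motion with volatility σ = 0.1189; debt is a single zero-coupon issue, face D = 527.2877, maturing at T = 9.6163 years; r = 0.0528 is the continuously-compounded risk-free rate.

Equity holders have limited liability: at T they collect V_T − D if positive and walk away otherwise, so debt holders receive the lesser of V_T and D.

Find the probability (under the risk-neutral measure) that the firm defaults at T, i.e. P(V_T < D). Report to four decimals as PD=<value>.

d₁ = [ln(V₀/D) + (r + σ²/2)T] / (σ√T)
   = [ln(594.2366/527.2877) + (0.0528 + 0.5·0.1189²)·9.6163] / (0.1189·√9.6163)
   = [0.119531 + 0.575714] / 0.368711 = 1.885613
d₂ = d₁ − σ√T = 1.885613 − 0.368711 = 1.516902
risk-neutral PD = N(−d₂) = N(-1.516902) = 0.064646

PD=0.0646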